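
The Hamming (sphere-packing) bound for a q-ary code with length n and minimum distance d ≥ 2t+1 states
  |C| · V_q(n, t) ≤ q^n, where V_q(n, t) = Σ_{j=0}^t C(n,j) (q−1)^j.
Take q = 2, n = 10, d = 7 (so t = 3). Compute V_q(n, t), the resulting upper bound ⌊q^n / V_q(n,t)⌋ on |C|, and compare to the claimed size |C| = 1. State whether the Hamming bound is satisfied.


V_q(n, t) = 176, q^n = 1024, Hamming bound = 5, |C| = 1 ≤ bound (satisfied).

Step 1: Compute V_q(n, t) = Σ_{j=0}^3 C(n, j) (q−1)^j.
  j = 0: C(10,0)·(1)^0 = 1·1 = 1.
  j = 1: C(10,1)·(1)^1 = 10·1 = 10.
  j = 2: C(10,2)·(1)^2 = 45·1 = 45.
  j = 3: C(10,3)·(1)^3 = 120·1 = 120.
  V_q(n, t) = 1 + 10 + 45 + 120 = 176.
Step 2: q^n = 2^10 = 1024.
Step 3: Hamming bound ⌊q^n / V_q(n,t)⌋ = ⌊1024/176⌋ = 5.
Step 4: Compare |C| = 1 to 5: satisfied.
The claimed |C| lies below the Hamming bound.


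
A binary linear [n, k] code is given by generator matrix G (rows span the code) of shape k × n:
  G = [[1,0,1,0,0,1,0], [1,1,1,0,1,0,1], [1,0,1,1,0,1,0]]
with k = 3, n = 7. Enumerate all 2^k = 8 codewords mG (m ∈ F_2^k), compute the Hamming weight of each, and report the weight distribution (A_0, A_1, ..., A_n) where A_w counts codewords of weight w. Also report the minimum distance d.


Weight distribution: A_0 = 1, A_1 = 1, A_3 = 1, A_4 = 2, A_5 = 2, A_6 = 1. Minimum distance d = 1.

Enumerate all 2^3 = 8 messages m ∈ F_2^3.
For each, compute codeword c = mG in F_2^7, then tally its weight.
  m = 000 → c = 0000000, weight = 0.
  m = 100 → c = 1010010, weight = 3.
  m = 010 → c = 1110101, weight = 5.
  m = 110 → c = 0100111, weight = 4.
  m = 001 → c = 1011010, weight = 4.
  m = 101 → c = 0001000, weight = 1.
  m = 011 → c = 0101111, weight = 5.
  m = 111 → c = 1111101, weight = 6.
Tally weights:
  weight 0: 1 codewords.
  weight 1: 1 codewords.
  weight 3: 1 codewords.
  weight 4: 2 codewords.
  weight 5: 2 codewords.
  weight 6: 1 codewords.
Minimum distance d = smallest w > 0 with A_w > 0 = 1.
Sanity: Σ A_w = 8 = 2^3 = 8 ✓.


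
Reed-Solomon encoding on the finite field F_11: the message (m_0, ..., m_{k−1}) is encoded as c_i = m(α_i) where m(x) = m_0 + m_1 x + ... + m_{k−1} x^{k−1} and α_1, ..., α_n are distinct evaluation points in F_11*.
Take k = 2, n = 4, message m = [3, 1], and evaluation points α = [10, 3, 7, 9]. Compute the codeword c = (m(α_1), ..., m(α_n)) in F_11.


c = [2, 6, 10, 1]

Message polynomial: m(x) = 3 + 1·x (mod 11).
For each evaluation point α_i, compute m(α_i) mod 11:
  α_1 = 10: Horner steps 1 → 2, so m(10) = 2.
  α_2 = 3: Horner steps 1 → 6, so m(3) = 6.
  α_3 = 7: Horner steps 1 → 10, so m(7) = 10.
  α_4 = 9: Horner steps 1 → 1, so m(9) = 1.
Codeword c = [2, 6, 10, 1] ∈ F_11^4.


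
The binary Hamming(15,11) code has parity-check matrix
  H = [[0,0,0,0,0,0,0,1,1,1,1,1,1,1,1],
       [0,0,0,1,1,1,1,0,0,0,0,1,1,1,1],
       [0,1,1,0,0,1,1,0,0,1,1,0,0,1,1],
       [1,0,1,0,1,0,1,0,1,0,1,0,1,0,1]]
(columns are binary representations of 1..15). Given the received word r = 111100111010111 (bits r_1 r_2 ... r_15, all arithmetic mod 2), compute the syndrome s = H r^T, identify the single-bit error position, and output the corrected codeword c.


s = (0, 1, 0, 1)^T, error position = 5, corrected codeword c = 111110111010111

Compute s = H r^T mod 2 one row at a time:
  s_1 = 1 + 1 + 0 + 1 + 0 + 1 + 1 + 1 = 6 ≡ 0 (mod 2).
  s_2 = 1 + 0 + 0 + 1 + 0 + 1 + 1 + 1 = 5 ≡ 1 (mod 2).
  s_3 = 1 + 1 + 0 + 1 + 0 + 1 + 1 + 1 = 6 ≡ 0 (mod 2).
  s_4 = 1 + 1 + 0 + 1 + 1 + 1 + 1 + 1 = 7 ≡ 1 (mod 2).
s = (0, 1, 0, 1)^T — this equals column 5 of H (binary 0101), so error is at position 5.
Correct: flip bit 5 of r = 111100111010111 to get c = 111110111010111.


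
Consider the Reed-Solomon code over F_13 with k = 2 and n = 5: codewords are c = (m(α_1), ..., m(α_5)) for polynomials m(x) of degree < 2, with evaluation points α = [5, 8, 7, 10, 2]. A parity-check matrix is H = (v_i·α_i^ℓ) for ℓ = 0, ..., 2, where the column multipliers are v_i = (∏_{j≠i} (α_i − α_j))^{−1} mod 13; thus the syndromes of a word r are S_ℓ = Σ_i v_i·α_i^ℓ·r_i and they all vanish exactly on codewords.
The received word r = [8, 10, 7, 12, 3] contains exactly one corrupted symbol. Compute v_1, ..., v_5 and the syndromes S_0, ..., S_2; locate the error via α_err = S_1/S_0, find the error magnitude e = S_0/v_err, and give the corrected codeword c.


S = (12, 5, 1), error at position 2, error magnitude e = 10, c = [8, 0, 7, 12, 3].

Step 1: column multipliers v_i = (∏_{j≠i}(α_i − α_j))^{−1} mod 13.
  i = 1 (α = 5): (5−8)(5−7)(5−10)(5−2) = (−3)·(−2)·(−5)·3 = −90 ≡ 1, so v_1 = 1^{−1} = 1 (mod 13).
  i = 2 (α = 8): (8−5)(8−7)(8−10)(8−2) = 3·1·(−2)·6 = −36 ≡ 3, so v_2 = 3^{−1} = 9 (mod 13).
  i = 3 (α = 7): (7−5)(7−8)(7−10)(7−2) = 2·(−1)·(−3)·5 = 30 ≡ 4, so v_3 = 4^{−1} = 10 (mod 13).
  i = 4 (α = 10): (10−5)(10−8)(10−7)(10−2) = 5·2·3·8 = 240 ≡ 6, so v_4 = 6^{−1} = 11 (mod 13).
  i = 5 (α = 2): (2−5)(2−8)(2−7)(2−10) = (−3)·(−6)·(−5)·(−8) = 720 ≡ 5, so v_5 = 5^{−1} = 8 (mod 13).
  v = [1, 9, 10, 11, 8].
Step 2: syndromes of r = [8, 10, 7, 12, 3] (all sums mod 13).
  S_0 = Σ v_i r_i = 1·8 + 9·10 + 10·7 + 11·12 + 8·3 = 324 ≡ 12.
  S_1 = Σ v_i α_i r_i = 1·5·8 + 9·8·10 + 10·7·7 + 11·10·12 + 8·2·3 = 2618 ≡ 5.
  α_i^2 mod 13 = [12, 12, 10, 9, 4].
  S_2 = Σ v_i α_i^2 r_i = 1·12·8 + 9·12·10 + 10·10·7 + 11·9·12 + 8·4·3 = 3160 ≡ 1.
  S = (12, 5, 1) ≠ 0, so r is not a codeword (an error is present).
Step 3: locate the error. For a single error e at position i, S_ℓ = v_i·e·α_i^ℓ, so α_err = S_1/S_0.
  S_0^{−1} = 12^{−1} = 12 (mod 13), so α_err = 5·12 = 60 ≡ 8 = α_2. Error position i = 2.
  Consistency check: S_2/S_1 = 1·8 = 8 ≡ 8 = α_err ✓ (single-error assumption holds).
Step 4: error magnitude e = S_0/v_2 = S_0·∏_{j≠2}(α_2 − α_j) = 12·3 = 36 ≡ 10 (mod 13).
Step 5: correct position 2: c_2 = r_2 − e = 10 − 10 ≡ 0 (mod 13). Hence c = [8, 0, 7, 12, 3].
  Check: interpolating c through the α_i gives m(x) = 4 + 6·x (degree < 2) with m(α_i) = c_i for every i, so c is indeed a codeword.


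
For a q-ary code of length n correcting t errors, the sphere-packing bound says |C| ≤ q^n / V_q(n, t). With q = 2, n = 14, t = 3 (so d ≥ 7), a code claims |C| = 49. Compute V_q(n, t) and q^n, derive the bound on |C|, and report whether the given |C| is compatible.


V_q(n, t) = 470, q^n = 16384, Hamming bound = 34, |C| = 49 > bound (violated).

Step 1: Compute V_q(n, t) = Σ_{j=0}^3 C(n, j) (q−1)^j.
  j = 0: C(14,0)·(1)^0 = 1·1 = 1.
  j = 1: C(14,1)·(1)^1 = 14·1 = 14.
  j = 2: C(14,2)·(1)^2 = 91·1 = 91.
  j = 3: C(14,3)·(1)^3 = 364·1 = 364.
  V_q(n, t) = 1 + 14 + 91 + 364 = 470.
Step 2: q^n = 2^14 = 16384.
Step 3: Hamming bound ⌊q^n / V_q(n,t)⌋ = ⌊16384/470⌋ = 34.
Step 4: Compare |C| = 49 to 34: violated.
The claimed |C| lies above the Hamming bound, so no 2-ary code of length 14 with d ≥ 7 can have 49 codewords.


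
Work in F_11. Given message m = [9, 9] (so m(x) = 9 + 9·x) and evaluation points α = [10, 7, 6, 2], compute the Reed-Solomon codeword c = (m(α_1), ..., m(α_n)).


c = [0, 6, 8, 5]

Message polynomial: m(x) = 9 + 9·x (mod 11).
For each evaluation point α_i, compute m(α_i) mod 11:
  α_1 = 10: Horner steps 9 → 0, so m(10) = 0.
  α_2 = 7: Horner steps 9 → 6, so m(7) = 6.
  α_3 = 6: Horner steps 9 → 8, so m(6) = 8.
  α_4 = 2: Horner steps 9 → 5, so m(2) = 5.
Codeword c = [0, 6, 8, 5] ∈ F_11^4.


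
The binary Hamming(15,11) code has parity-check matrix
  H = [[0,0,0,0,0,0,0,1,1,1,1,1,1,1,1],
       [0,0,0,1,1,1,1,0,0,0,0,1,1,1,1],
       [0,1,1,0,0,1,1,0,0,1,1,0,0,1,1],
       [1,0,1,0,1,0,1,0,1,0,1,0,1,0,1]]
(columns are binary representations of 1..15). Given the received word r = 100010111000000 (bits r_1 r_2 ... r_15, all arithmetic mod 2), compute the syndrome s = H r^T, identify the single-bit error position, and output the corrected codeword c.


s = (0, 0, 1, 0)^T, error position = 2, corrected codeword c = 110010111000000

Compute s = H r^T mod 2 one row at a time:
  s_1 = 1 + 1 + 0 + 0 + 0 + 0 + 0 + 0 = 2 ≡ 0 (mod 2).
  s_2 = 0 + 1 + 0 + 1 + 0 + 0 + 0 + 0 = 2 ≡ 0 (mod 2).
  s_3 = 0 + 0 + 0 + 1 + 0 + 0 + 0 + 0 = 1 ≡ 1 (mod 2).
  s_4 = 1 + 0 + 1 + 1 + 1 + 0 + 0 + 0 = 4 ≡ 0 (mod 2).
s = (0, 0, 1, 0)^T — this equals column 2 of H (binary 0010), so error is at position 2.
Correct: flip bit 2 of r = 100010111000000 to get c = 110010111000000.


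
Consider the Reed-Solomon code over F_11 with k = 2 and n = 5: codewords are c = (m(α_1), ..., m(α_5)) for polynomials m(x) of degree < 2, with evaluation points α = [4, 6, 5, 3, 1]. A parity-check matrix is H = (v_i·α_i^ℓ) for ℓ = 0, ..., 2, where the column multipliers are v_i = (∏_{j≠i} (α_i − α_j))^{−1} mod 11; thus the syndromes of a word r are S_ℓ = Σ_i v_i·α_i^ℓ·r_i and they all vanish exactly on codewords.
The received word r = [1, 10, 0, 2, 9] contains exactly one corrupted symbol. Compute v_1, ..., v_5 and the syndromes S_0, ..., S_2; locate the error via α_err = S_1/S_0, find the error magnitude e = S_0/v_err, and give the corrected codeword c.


S = (6, 6, 6), error at position 5, error magnitude e = 5, c = [1, 10, 0, 2, 4].

Step 1: column multipliers v_i = (∏_{j≠i}(α_i − α_j))^{−1} mod 11.
  i = 1 (α = 4): (4−6)(4−5)(4−3)(4−1) = (−2)·(−1)·1·3 = 6 ≡ 6, so v_1 = 6^{−1} = 2 (mod 11).
  i = 2 (α = 6): (6−4)(6−5)(6−3)(6−1) = 2·1·3·5 = 30 ≡ 8, so v_2 = 8^{−1} = 7 (mod 11).
  i = 3 (α = 5): (5−4)(5−6)(5−3)(5−1) = 1·(−1)·2·4 = −8 ≡ 3, so v_3 = 3^{−1} = 4 (mod 11).
  i = 4 (α = 3): (3−4)(3−6)(3−5)(3−1) = (−1)·(−3)·(−2)·2 = −12 ≡ 10, so v_4 = 10^{−1} = 10 (mod 11).
  i = 5 (α = 1): (1−4)(1−6)(1−5)(1−3) = (−3)·(−5)·(−4)·(−2) = 120 ≡ 10, so v_5 = 10^{−1} = 10 (mod 11).
  v = [2, 7, 4, 10, 10].
Step 2: syndromes of r = [1, 10, 0, 2, 9] (all sums mod 11).
  S_0 = Σ v_i r_i = 2·1 + 7·10 + 4·0 + 10·2 + 10·9 = 182 ≡ 6.
  S_1 = Σ v_i α_i r_i = 2·4·1 + 7·6·10 + 4·5·0 + 10·3·2 + 10·1·9 = 578 ≡ 6.
  α_i^2 mod 11 = [5, 3, 3, 9, 1].
  S_2 = Σ v_i α_i^2 r_i = 2·5·1 + 7·3·10 + 4·3·0 + 10·9·2 + 10·1·9 = 490 ≡ 6.
  S = (6, 6, 6) ≠ 0, so r is not a codeword (an error is present).
Step 3: locate the error. For a single error e at position i, S_ℓ = v_i·e·α_i^ℓ, so α_err = S_1/S_0.
  S_0^{−1} = 6^{−1} = 2 (mod 11), so α_err = 6·2 = 12 ≡ 1 = α_5. Error position i = 5.
  Consistency check: S_2/S_1 = 6·2 = 12 ≡ 1 = α_err ✓ (single-error assumption holds).
Step 4: error magnitude e = S_0/v_5 = S_0·∏_{j≠5}(α_5 − α_j) = 6·10 = 60 ≡ 5 (mod 11).
Step 5: correct position 5: c_5 = r_5 − e = 9 − 5 ≡ 4 (mod 11). Hence c = [1, 10, 0, 2, 4].
  Check: interpolating c through the α_i gives m(x) = 5 + 10·x (degree < 2) with m(α_i) = c_i for every i, so c is indeed a codeword.


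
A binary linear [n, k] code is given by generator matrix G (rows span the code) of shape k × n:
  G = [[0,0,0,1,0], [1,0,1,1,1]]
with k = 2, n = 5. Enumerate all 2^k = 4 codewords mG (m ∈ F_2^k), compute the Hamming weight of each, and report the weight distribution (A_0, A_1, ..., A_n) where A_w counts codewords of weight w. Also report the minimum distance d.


Weight distribution: A_0 = 1, A_1 = 1, A_3 = 1, A_4 = 1. Minimum distance d = 1.

Enumerate all 2^2 = 4 messages m ∈ F_2^2.
For each, compute codeword c = mG in F_2^5, then tally its weight.
  m = 00 → c = 00000, weight = 0.
  m = 10 → c = 00010, weight = 1.
  m = 01 → c = 10111, weight = 4.
  m = 11 → c = 10101, weight = 3.
Tally weights:
  weight 0: 1 codewords.
  weight 1: 1 codewords.
  weight 3: 1 codewords.
  weight 4: 1 codewords.
Minimum distance d = smallest w > 0 with A_w > 0 = 1.
Sanity: Σ A_w = 4 = 2^2 = 4 ✓.


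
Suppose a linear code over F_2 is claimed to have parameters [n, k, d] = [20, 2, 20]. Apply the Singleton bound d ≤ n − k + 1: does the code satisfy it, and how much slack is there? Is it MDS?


Singleton RHS = n − k + 1 = 19, slack = -1, bound violated (no such code; not MDS).

Singleton bound: d ≤ n − k + 1.
Here n = 20, k = 2, so n − k + 1 = 19.
Given d = 20, check d ≤ 19: NO.
Slack = (n − k + 1) − d = -1.
The slack is negative: d = 20 exceeds n − k + 1 = 19 by 1, so the Singleton bound is violated and no linear [20, 2, 20]_2 code can exist. In particular it is not MDS (MDS requires d = n − k + 1 exactly).
Description: the claimed parameters are [20, 2, 20]_2; such a code would be impossible (violates the Singleton bound).


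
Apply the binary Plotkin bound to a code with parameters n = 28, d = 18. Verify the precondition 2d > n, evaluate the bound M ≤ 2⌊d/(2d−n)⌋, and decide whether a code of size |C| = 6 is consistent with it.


Plotkin bound M ≤ 4; given |C| = 6 > bound (violated).

Check applicability: 2d = 36, n = 28.
2d − n = 8 > 0, so Plotkin applies.
Compute d/(2d−n) = 18/8 ≈ 2.2500.
⌊d/(2d−n)⌋ = 2.
Plotkin bound: M ≤ 2·2 = 4.
Given |C| = 6, check: VIOLATED.
This |C| is above the Plotkin bound, so no binary code with n = 28, d = 18 and 6 codewords exists.


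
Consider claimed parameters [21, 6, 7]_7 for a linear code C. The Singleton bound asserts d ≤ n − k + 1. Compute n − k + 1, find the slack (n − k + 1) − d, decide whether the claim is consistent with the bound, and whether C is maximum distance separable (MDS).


Singleton RHS = n − k + 1 = 16, slack = 9, bound satisfied, not MDS.

Singleton bound: d ≤ n − k + 1.
Here n = 21, k = 6, so n − k + 1 = 16.
Given d = 7, check d ≤ 16: YES.
Slack = (n − k + 1) − d = 9.
The code is NOT MDS (slack = 9 > 0).
Description: the claimed parameters are [21, 6, 7]_7; such a code would be non-MDS.


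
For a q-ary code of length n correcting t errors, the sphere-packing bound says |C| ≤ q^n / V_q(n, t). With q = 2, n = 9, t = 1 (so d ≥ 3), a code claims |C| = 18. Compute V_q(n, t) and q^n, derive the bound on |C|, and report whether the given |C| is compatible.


V_q(n, t) = 10, q^n = 512, Hamming bound = 51, |C| = 18 ≤ bound (satisfied).

Step 1: Compute V_q(n, t) = Σ_{j=0}^1 C(n, j) (q−1)^j.
  j = 0: C(9,0)·(1)^0 = 1·1 = 1.
  j = 1: C(9,1)·(1)^1 = 9·1 = 9.
  V_q(n, t) = 1 + 9 = 10.
Step 2: q^n = 2^9 = 512.
Step 3: Hamming bound ⌊q^n / V_q(n,t)⌋ = ⌊512/10⌋ = 51.
Step 4: Compare |C| = 18 to 51: satisfied.
The claimed |C| lies below the Hamming bound.


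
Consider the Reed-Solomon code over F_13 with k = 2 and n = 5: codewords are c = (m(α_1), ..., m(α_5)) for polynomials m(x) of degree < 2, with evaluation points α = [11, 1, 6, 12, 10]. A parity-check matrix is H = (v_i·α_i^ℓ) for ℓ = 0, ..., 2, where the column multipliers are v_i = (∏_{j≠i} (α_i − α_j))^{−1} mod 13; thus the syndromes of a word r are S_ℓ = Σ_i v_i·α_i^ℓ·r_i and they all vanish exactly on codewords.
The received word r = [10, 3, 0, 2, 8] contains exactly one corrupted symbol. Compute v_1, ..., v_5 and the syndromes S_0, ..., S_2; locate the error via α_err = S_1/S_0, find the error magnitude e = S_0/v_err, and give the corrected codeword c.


S = (8, 5, 8), error at position 4, error magnitude e = 3, c = [10, 3, 0, 12, 8].

Step 1: column multipliers v_i = (∏_{j≠i}(α_i − α_j))^{−1} mod 13.
  i = 1 (α = 11): (11−1)(11−6)(11−12)(11−10) = 10·5·(−1)·1 = −50 ≡ 2, so v_1 = 2^{−1} = 7 (mod 13).
  i = 2 (α = 1): (1−11)(1−6)(1−12)(1−10) = (−10)·(−5)·(−11)·(−9) = 4950 ≡ 10, so v_2 = 10^{−1} = 4 (mod 13).
  i = 3 (α = 6): (6−11)(6−1)(6−12)(6−10) = (−5)·5·(−6)·(−4) = −600 ≡ 11, so v_3 = 11^{−1} = 6 (mod 13).
  i = 4 (α = 12): (12−11)(12−1)(12−6)(12−10) = 1·11·6·2 = 132 ≡ 2, so v_4 = 2^{−1} = 7 (mod 13).
  i = 5 (α = 10): (10−11)(10−1)(10−6)(10−12) = (−1)·9·4·(−2) = 72 ≡ 7, so v_5 = 7^{−1} = 2 (mod 13).
  v = [7, 4, 6, 7, 2].
Step 2: syndromes of r = [10, 3, 0, 2, 8] (all sums mod 13).
  S_0 = Σ v_i r_i = 7·10 + 4·3 + 6·0 + 7·2 + 2·8 = 112 ≡ 8.
  S_1 = Σ v_i α_i r_i = 7·11·10 + 4·1·3 + 6·6·0 + 7·12·2 + 2·10·8 = 1110 ≡ 5.
  α_i^2 mod 13 = [4, 1, 10, 1, 9].
  S_2 = Σ v_i α_i^2 r_i = 7·4·10 + 4·1·3 + 6·10·0 + 7·1·2 + 2·9·8 = 450 ≡ 8.
  S = (8, 5, 8) ≠ 0, so r is not a codeword (an error is present).
Step 3: locate the error. For a single error e at position i, S_ℓ = v_i·e·α_i^ℓ, so α_err = S_1/S_0.
  S_0^{−1} = 8^{−1} = 5 (mod 13), so α_err = 5·5 = 25 ≡ 12 = α_4. Error position i = 4.
  Consistency check: S_2/S_1 = 8·8 = 64 ≡ 12 = α_err ✓ (single-error assumption holds).
Step 4: error magnitude e = S_0/v_4 = S_0·∏_{j≠4}(α_4 − α_j) = 8·2 = 16 ≡ 3 (mod 13).
Step 5: correct position 4: c_4 = r_4 − e = 2 − 3 ≡ 12 (mod 13). Hence c = [10, 3, 0, 12, 8].
  Check: interpolating c through the α_i gives m(x) = 1 + 2·x (degree < 2) with m(α_i) = c_i for every i, so c is indeed a codeword.


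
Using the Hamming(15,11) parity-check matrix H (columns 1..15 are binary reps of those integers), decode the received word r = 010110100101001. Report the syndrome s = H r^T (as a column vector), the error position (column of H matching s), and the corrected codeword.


s = (1, 1, 0, 1)^T, error position = 13, corrected codeword c = 010110100101101

Compute s = H r^T mod 2 one row at a time:
  s_1 = 0 + 0 + 1 + 0 + 1 + 0 + 0 + 1 = 3 ≡ 1 (mod 2).
  s_2 = 1 + 1 + 0 + 1 + 1 + 0 + 0 + 1 = 5 ≡ 1 (mod 2).
  s_3 = 1 + 0 + 0 + 1 + 1 + 0 + 0 + 1 = 4 ≡ 0 (mod 2).
  s_4 = 0 + 0 + 1 + 1 + 0 + 0 + 0 + 1 = 3 ≡ 1 (mod 2).
s = (1, 1, 0, 1)^T — this equals column 13 of H (binary 1101), so error is at position 13.
Correct: flip bit 13 of r = 010110100101001 to get c = 010110100101101.


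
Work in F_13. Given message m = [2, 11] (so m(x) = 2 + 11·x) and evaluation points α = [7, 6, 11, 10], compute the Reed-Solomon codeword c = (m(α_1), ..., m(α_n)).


c = [1, 3, 6, 8]

Message polynomial: m(x) = 2 + 11·x (mod 13).
For each evaluation point α_i, compute m(α_i) mod 13:
  α_1 = 7: Horner steps 11 → 1, so m(7) = 1.
  α_2 = 6: Horner steps 11 → 3, so m(6) = 3.
  α_3 = 11: Horner steps 11 → 6, so m(11) = 6.
  α_4 = 10: Horner steps 11 → 8, so m(10) = 8.
Codeword c = [1, 3, 6, 8] ∈ F_13^4.


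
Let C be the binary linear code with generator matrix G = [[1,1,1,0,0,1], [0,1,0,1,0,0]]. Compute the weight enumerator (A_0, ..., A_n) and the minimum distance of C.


Weight distribution: A_0 = 1, A_2 = 1, A_4 = 2. Minimum distance d = 2.

Enumerate all 2^2 = 4 messages m ∈ F_2^2.
For each, compute codeword c = mG in F_2^6, then tally its weight.
  m = 00 → c = 000000, weight = 0.
  m = 10 → c = 111001, weight = 4.
  m = 01 → c = 010100, weight = 2.
  m = 11 → c = 101101, weight = 4.
Tally weights:
  weight 0: 1 codewords.
  weight 2: 1 codewords.
  weight 4: 2 codewords.
Minimum distance d = smallest w > 0 with A_w > 0 = 2.
Sanity: Σ A_w = 4 = 2^2 = 4 ✓.


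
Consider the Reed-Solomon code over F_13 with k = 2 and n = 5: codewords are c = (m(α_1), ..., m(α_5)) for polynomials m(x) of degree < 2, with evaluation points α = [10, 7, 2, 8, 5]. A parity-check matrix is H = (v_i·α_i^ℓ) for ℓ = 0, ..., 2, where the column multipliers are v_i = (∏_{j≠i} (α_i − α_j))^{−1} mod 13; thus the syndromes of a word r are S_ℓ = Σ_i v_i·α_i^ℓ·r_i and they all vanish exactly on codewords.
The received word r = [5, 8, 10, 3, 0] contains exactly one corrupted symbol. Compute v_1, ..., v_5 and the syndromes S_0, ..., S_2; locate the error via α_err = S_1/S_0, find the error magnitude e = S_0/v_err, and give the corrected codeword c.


S = (8, 4, 2), error at position 2, error magnitude e = 6, c = [5, 2, 10, 3, 0].

Step 1: column multipliers v_i = (∏_{j≠i}(α_i − α_j))^{−1} mod 13.
  i = 1 (α = 10): (10−7)(10−2)(10−8)(10−5) = 3·8·2·5 = 240 ≡ 6, so v_1 = 6^{−1} = 11 (mod 13).
  i = 2 (α = 7): (7−10)(7−2)(7−8)(7−5) = (−3)·5·(−1)·2 = 30 ≡ 4, so v_2 = 4^{−1} = 10 (mod 13).
  i = 3 (α = 2): (2−10)(2−7)(2−8)(2−5) = (−8)·(−5)·(−6)·(−3) = 720 ≡ 5, so v_3 = 5^{−1} = 8 (mod 13).
  i = 4 (α = 8): (8−10)(8−7)(8−2)(8−5) = (−2)·1·6·3 = −36 ≡ 3, so v_4 = 3^{−1} = 9 (mod 13).
  i = 5 (α = 5): (5−10)(5−7)(5−2)(5−8) = (−5)·(−2)·3·(−3) = −90 ≡ 1, so v_5 = 1^{−1} = 1 (mod 13).
  v = [11, 10, 8, 9, 1].
Step 2: syndromes of r = [5, 8, 10, 3, 0] (all sums mod 13).
  S_0 = Σ v_i r_i = 11·5 + 10·8 + 8·10 + 9·3 + 1·0 = 242 ≡ 8.
  S_1 = Σ v_i α_i r_i = 11·10·5 + 10·7·8 + 8·2·10 + 9·8·3 + 1·5·0 = 1486 ≡ 4.
  α_i^2 mod 13 = [9, 10, 4, 12, 12].
  S_2 = Σ v_i α_i^2 r_i = 11·9·5 + 10·10·8 + 8·4·10 + 9·12·3 + 1·12·0 = 1939 ≡ 2.
  S = (8, 4, 2) ≠ 0, so r is not a codeword (an error is present).
Step 3: locate the error. For a single error e at position i, S_ℓ = v_i·e·α_i^ℓ, so α_err = S_1/S_0.
  S_0^{−1} = 8^{−1} = 5 (mod 13), so α_err = 4·5 = 20 ≡ 7 = α_2. Error position i = 2.
  Consistency check: S_2/S_1 = 2·10 = 20 ≡ 7 = α_err ✓ (single-error assumption holds).
Step 4: error magnitude e = S_0/v_2 = S_0·∏_{j≠2}(α_2 − α_j) = 8·4 = 32 ≡ 6 (mod 13).
Step 5: correct position 2: c_2 = r_2 − e = 8 − 6 ≡ 2 (mod 13). Hence c = [5, 2, 10, 3, 0].
  Check: interpolating c through the α_i gives m(x) = 8 + 1·x (degree < 2) with m(α_i) = c_i for every i, so c is indeed a codeword.


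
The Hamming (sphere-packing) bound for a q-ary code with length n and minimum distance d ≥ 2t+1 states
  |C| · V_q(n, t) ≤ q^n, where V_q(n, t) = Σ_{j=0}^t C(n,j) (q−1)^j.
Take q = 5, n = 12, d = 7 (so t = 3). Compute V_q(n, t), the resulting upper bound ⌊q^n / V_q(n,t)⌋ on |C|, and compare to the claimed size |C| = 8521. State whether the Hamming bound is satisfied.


V_q(n, t) = 15185, q^n = 244140625, Hamming bound = 16077, |C| = 8521 ≤ bound (satisfied).

Step 1: Compute V_q(n, t) = Σ_{j=0}^3 C(n, j) (q−1)^j.
  j = 0: C(12,0)·(4)^0 = 1·1 = 1.
  j = 1: C(12,1)·(4)^1 = 12·4 = 48.
  j = 2: C(12,2)·(4)^2 = 66·16 = 1056.
  j = 3: C(12,3)·(4)^3 = 220·64 = 14080.
  V_q(n, t) = 1 + 48 + 1056 + 14080 = 15185.
Step 2: q^n = 5^12 = 244140625.
Step 3: Hamming bound ⌊q^n / V_q(n,t)⌋ = ⌊244140625/15185⌋ = 16077.
Step 4: Compare |C| = 8521 to 16077: satisfied.
The claimed |C| lies below the Hamming bound.


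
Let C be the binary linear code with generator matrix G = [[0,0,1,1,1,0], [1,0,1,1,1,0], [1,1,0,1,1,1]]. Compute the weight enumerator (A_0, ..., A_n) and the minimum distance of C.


Weight distribution: A_0 = 1, A_1 = 1, A_3 = 2, A_4 = 3, A_5 = 1. Minimum distance d = 1.

Enumerate all 2^3 = 8 messages m ∈ F_2^3.
For each, compute codeword c = mG in F_2^6, then tally its weight.
  m = 000 → c = 000000, weight = 0.
  m = 100 → c = 001110, weight = 3.
  m = 010 → c = 101110, weight = 4.
  m = 110 → c = 100000, weight = 1.
  m = 001 → c = 110111, weight = 5.
  m = 101 → c = 111001, weight = 4.
  m = 011 → c = 011001, weight = 3.
  m = 111 → c = 010111, weight = 4.
Tally weights:
  weight 0: 1 codewords.
  weight 1: 1 codewords.
  weight 3: 2 codewords.
  weight 4: 3 codewords.
  weight 5: 1 codewords.
Minimum distance d = smallest w > 0 with A_w > 0 = 1.
Sanity: Σ A_w = 8 = 2^3 = 8 ✓.


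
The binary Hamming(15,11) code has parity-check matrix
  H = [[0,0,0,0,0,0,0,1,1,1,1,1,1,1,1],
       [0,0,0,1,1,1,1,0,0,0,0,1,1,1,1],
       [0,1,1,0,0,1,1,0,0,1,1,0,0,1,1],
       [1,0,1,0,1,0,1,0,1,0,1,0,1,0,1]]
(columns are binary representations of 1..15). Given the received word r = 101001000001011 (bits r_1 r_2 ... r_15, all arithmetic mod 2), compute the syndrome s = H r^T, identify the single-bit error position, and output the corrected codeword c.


s = (1, 0, 0, 1)^T, error position = 9, corrected codeword c = 101001001001011

Compute s = H r^T mod 2 one row at a time:
  s_1 = 0 + 0 + 0 + 0 + 1 + 0 + 1 + 1 = 3 ≡ 1 (mod 2).
  s_2 = 0 + 0 + 1 + 0 + 1 + 0 + 1 + 1 = 4 ≡ 0 (mod 2).
  s_3 = 0 + 1 + 1 + 0 + 0 + 0 + 1 + 1 = 4 ≡ 0 (mod 2).
  s_4 = 1 + 1 + 0 + 0 + 0 + 0 + 0 + 1 = 3 ≡ 1 (mod 2).
s = (1, 0, 0, 1)^T — this equals column 9 of H (binary 1001), so error is at position 9.
Correct: flip bit 9 of r = 101001000001011 to get c = 101001001001011.


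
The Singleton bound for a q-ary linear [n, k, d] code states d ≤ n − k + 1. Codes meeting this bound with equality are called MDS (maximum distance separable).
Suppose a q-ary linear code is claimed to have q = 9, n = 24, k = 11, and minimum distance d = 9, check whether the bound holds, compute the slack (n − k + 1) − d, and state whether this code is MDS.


Singleton RHS = n − k + 1 = 14, slack = 5, bound satisfied, not MDS.

Singleton bound: d ≤ n − k + 1.
Here n = 24, k = 11, so n − k + 1 = 14.
Given d = 9, check d ≤ 14: YES.
Slack = (n − k + 1) − d = 5.
The code is NOT MDS (slack = 5 > 0).
Description: the claimed parameters are [24, 11, 9]_9; such a code would be non-MDS.


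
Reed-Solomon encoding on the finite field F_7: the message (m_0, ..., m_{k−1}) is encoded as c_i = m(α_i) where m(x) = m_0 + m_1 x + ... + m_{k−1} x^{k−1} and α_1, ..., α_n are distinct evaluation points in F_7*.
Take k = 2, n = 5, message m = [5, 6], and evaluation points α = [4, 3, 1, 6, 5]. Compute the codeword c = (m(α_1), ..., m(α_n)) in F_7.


c = [1, 2, 4, 6, 0]

Message polynomial: m(x) = 5 + 6·x (mod 7).
For each evaluation point α_i, compute m(α_i) mod 7:
  α_1 = 4: Horner steps 6 → 1, so m(4) = 1.
  α_2 = 3: Horner steps 6 → 2, so m(3) = 2.
  α_3 = 1: Horner steps 6 → 4, so m(1) = 4.
  α_4 = 6: Horner steps 6 → 6, so m(6) = 6.
  α_5 = 5: Horner steps 6 → 0, so m(5) = 0.
Codeword c = [1, 2, 4, 6, 0] ∈ F_7^5.


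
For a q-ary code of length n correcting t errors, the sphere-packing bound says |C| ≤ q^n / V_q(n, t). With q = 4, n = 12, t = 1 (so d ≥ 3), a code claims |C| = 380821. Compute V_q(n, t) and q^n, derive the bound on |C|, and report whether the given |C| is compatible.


V_q(n, t) = 37, q^n = 16777216, Hamming bound = 453438, |C| = 380821 ≤ bound (satisfied).

Step 1: Compute V_q(n, t) = Σ_{j=0}^1 C(n, j) (q−1)^j.
  j = 0: C(12,0)·(3)^0 = 1·1 = 1.
  j = 1: C(12,1)·(3)^1 = 12·3 = 36.
  V_q(n, t) = 1 + 36 = 37.
Step 2: q^n = 4^12 = 16777216.
Step 3: Hamming bound ⌊q^n / V_q(n,t)⌋ = ⌊16777216/37⌋ = 453438.
Step 4: Compare |C| = 380821 to 453438: satisfied.
The claimed |C| lies below the Hamming bound.


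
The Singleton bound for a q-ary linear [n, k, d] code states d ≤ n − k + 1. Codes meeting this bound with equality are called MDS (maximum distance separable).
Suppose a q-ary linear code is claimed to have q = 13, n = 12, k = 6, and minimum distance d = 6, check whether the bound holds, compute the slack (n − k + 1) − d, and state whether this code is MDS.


Singleton RHS = n − k + 1 = 7, slack = 1, bound satisfied, not MDS.

Singleton bound: d ≤ n − k + 1.
Here n = 12, k = 6, so n − k + 1 = 7.
Given d = 6, check d ≤ 7: YES.
Slack = (n − k + 1) − d = 1.
The code is NOT MDS (slack = 1 > 0).
Description: the claimed parameters are [12, 6, 6]_13; such a code would be non-MDS.


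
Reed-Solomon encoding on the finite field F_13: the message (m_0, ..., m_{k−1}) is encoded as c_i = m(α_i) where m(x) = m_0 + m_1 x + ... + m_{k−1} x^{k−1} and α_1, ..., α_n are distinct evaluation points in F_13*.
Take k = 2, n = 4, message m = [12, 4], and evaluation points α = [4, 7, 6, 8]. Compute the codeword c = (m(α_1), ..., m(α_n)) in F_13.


c = [2, 1, 10, 5]

Message polynomial: m(x) = 12 + 4·x (mod 13).
For each evaluation point α_i, compute m(α_i) mod 13:
  α_1 = 4: Horner steps 4 → 2, so m(4) = 2.
  α_2 = 7: Horner steps 4 → 1, so m(7) = 1.
  α_3 = 6: Horner steps 4 → 10, so m(6) = 10.
  α_4 = 8: Horner steps 4 → 5, so m(8) = 5.
Codeword c = [2, 1, 10, 5] ∈ F_13^4.


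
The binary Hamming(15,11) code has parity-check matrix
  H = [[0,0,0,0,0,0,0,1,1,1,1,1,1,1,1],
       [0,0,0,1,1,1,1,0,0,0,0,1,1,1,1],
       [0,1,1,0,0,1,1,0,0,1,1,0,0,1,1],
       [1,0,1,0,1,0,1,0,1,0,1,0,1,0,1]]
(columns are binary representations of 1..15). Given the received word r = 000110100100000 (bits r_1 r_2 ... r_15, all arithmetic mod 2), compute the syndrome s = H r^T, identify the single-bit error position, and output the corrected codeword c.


s = (1, 1, 0, 0)^T, error position = 12, corrected codeword c = 000110100101000

Compute s = H r^T mod 2 one row at a time:
  s_1 = 0 + 0 + 1 + 0 + 0 + 0 + 0 + 0 = 1 ≡ 1 (mod 2).
  s_2 = 1 + 1 + 0 + 1 + 0 + 0 + 0 + 0 = 3 ≡ 1 (mod 2).
  s_3 = 0 + 0 + 0 + 1 + 1 + 0 + 0 + 0 = 2 ≡ 0 (mod 2).
  s_4 = 0 + 0 + 1 + 1 + 0 + 0 + 0 + 0 = 2 ≡ 0 (mod 2).
s = (1, 1, 0, 0)^T — this equals column 12 of H (binary 1100), so error is at position 12.
Correct: flip bit 12 of r = 000110100100000 to get c = 000110100101000.


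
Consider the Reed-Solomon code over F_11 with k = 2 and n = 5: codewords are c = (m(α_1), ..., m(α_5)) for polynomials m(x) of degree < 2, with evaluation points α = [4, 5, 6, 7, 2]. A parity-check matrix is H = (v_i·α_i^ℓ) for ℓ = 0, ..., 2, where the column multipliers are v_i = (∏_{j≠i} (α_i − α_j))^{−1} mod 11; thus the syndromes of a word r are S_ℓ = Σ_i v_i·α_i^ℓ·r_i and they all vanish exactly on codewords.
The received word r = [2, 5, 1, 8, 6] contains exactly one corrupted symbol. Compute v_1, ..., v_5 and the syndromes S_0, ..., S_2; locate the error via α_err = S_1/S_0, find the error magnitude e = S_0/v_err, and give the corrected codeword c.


S = (7, 6, 2), error at position 1, error magnitude e = 4, c = [9, 5, 1, 8, 6].

Step 1: column multipliers v_i = (∏_{j≠i}(α_i − α_j))^{−1} mod 11.
  i = 1 (α = 4): (4−5)(4−6)(4−7)(4−2) = (−1)·(−2)·(−3)·2 = −12 ≡ 10, so v_1 = 10^{−1} = 10 (mod 11).
  i = 2 (α = 5): (5−4)(5−6)(5−7)(5−2) = 1·(−1)·(−2)·3 = 6 ≡ 6, so v_2 = 6^{−1} = 2 (mod 11).
  i = 3 (α = 6): (6−4)(6−5)(6−7)(6−2) = 2·1·(−1)·4 = −8 ≡ 3, so v_3 = 3^{−1} = 4 (mod 11).
  i = 4 (α = 7): (7−4)(7−5)(7−6)(7−2) = 3·2·1·5 = 30 ≡ 8, so v_4 = 8^{−1} = 7 (mod 11).
  i = 5 (α = 2): (2−4)(2−5)(2−6)(2−7) = (−2)·(−3)·(−4)·(−5) = 120 ≡ 10, so v_5 = 10^{−1} = 10 (mod 11).
  v = [10, 2, 4, 7, 10].
Step 2: syndromes of r = [2, 5, 1, 8, 6] (all sums mod 11).
  S_0 = Σ v_i r_i = 10·2 + 2·5 + 4·1 + 7·8 + 10·6 = 150 ≡ 7.
  S_1 = Σ v_i α_i r_i = 10·4·2 + 2·5·5 + 4·6·1 + 7·7·8 + 10·2·6 = 666 ≡ 6.
  α_i^2 mod 11 = [5, 3, 3, 5, 4].
  S_2 = Σ v_i α_i^2 r_i = 10·5·2 + 2·3·5 + 4·3·1 + 7·5·8 + 10·4·6 = 662 ≡ 2.
  S = (7, 6, 2) ≠ 0, so r is not a codeword (an error is present).
Step 3: locate the error. For a single error e at position i, S_ℓ = v_i·e·α_i^ℓ, so α_err = S_1/S_0.
  S_0^{−1} = 7^{−1} = 8 (mod 11), so α_err = 6·8 = 48 ≡ 4 = α_1. Error position i = 1.
  Consistency check: S_2/S_1 = 2·2 = 4 ≡ 4 = α_err ✓ (single-error assumption holds).
Step 4: error magnitude e = S_0/v_1 = S_0·∏_{j≠1}(α_1 − α_j) = 7·10 = 70 ≡ 4 (mod 11).
Step 5: correct position 1: c_1 = r_1 − e = 2 − 4 ≡ 9 (mod 11). Hence c = [9, 5, 1, 8, 6].
  Check: interpolating c through the α_i gives m(x) = 3 + 7·x (degree < 2) with m(α_i) = c_i for every i, so c is indeed a codeword.


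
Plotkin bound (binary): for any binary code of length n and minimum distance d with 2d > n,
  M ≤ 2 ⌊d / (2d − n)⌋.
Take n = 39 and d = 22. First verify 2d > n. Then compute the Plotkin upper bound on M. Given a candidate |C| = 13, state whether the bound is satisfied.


Plotkin bound M ≤ 8; given |C| = 13 > bound (violated).

Check applicability: 2d = 44, n = 39.
2d − n = 5 > 0, so Plotkin applies.
Compute d/(2d−n) = 22/5 ≈ 4.4000.
⌊d/(2d−n)⌋ = 4.
Plotkin bound: M ≤ 2·4 = 8.
Given |C| = 13, check: VIOLATED.
This |C| is above the Plotkin bound, so no binary code with n = 39, d = 22 and 13 codewords exists.


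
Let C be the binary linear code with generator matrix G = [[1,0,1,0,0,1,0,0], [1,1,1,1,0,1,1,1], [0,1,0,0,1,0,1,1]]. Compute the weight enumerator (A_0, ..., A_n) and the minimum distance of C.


Weight distribution: A_0 = 1, A_2 = 1, A_3 = 1, A_4 = 2, A_5 = 1, A_7 = 2. Minimum distance d = 2.

Enumerate all 2^3 = 8 messages m ∈ F_2^3.
For each, compute codeword c = mG in F_2^8, then tally its weight.
  m = 000 → c = 00000000, weight = 0.
  m = 100 → c = 10100100, weight = 3.
  m = 010 → c = 11110111, weight = 7.
  m = 110 → c = 01010011, weight = 4.
  m = 001 → c = 01001011, weight = 4.
  m = 101 → c = 11101111, weight = 7.
  m = 011 → c = 10111100, weight = 5.
  m = 111 → c = 00011000, weight = 2.
Tally weights:
  weight 0: 1 codewords.
  weight 2: 1 codewords.
  weight 3: 1 codewords.
  weight 4: 2 codewords.
  weight 5: 1 codewords.
  weight 7: 2 codewords.
Minimum distance d = smallest w > 0 with A_w > 0 = 2.
Sanity: Σ A_w = 8 = 2^3 = 8 ✓.


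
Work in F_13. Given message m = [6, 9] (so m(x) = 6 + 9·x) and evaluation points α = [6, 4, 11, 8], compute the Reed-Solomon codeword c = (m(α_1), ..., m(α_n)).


c = [8, 3, 1, 0]

Message polynomial: m(x) = 6 + 9·x (mod 13).
For each evaluation point α_i, compute m(α_i) mod 13:
  α_1 = 6: Horner steps 9 → 8, so m(6) = 8.
  α_2 = 4: Horner steps 9 → 3, so m(4) = 3.
  α_3 = 11: Horner steps 9 → 1, so m(11) = 1.
  α_4 = 8: Horner steps 9 → 0, so m(8) = 0.
Codeword c = [8, 3, 1, 0] ∈ F_13^4.


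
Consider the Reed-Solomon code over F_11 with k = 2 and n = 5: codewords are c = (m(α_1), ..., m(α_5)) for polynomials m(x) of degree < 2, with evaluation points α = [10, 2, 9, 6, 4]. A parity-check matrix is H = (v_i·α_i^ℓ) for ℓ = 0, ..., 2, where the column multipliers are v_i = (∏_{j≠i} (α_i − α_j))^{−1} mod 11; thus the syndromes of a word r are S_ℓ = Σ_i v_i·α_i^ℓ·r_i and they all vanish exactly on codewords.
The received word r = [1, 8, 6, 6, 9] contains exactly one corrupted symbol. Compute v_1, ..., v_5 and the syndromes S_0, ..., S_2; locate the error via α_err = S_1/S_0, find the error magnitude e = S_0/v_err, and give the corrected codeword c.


S = (5, 8, 4), error at position 4, error magnitude e = 7, c = [1, 8, 6, 10, 9].

Step 1: column multipliers v_i = (∏_{j≠i}(α_i − α_j))^{−1} mod 11.
  i = 1 (α = 10): (10−2)(10−9)(10−6)(10−4) = 8·1·4·6 = 192 ≡ 5, so v_1 = 5^{−1} = 9 (mod 11).
  i = 2 (α = 2): (2−10)(2−9)(2−6)(2−4) = (−8)·(−7)·(−4)·(−2) = 448 ≡ 8, so v_2 = 8^{−1} = 7 (mod 11).
  i = 3 (α = 9): (9−10)(9−2)(9−6)(9−4) = (−1)·7·3·5 = −105 ≡ 5, so v_3 = 5^{−1} = 9 (mod 11).
  i = 4 (α = 6): (6−10)(6−2)(6−9)(6−4) = (−4)·4·(−3)·2 = 96 ≡ 8, so v_4 = 8^{−1} = 7 (mod 11).
  i = 5 (α = 4): (4−10)(4−2)(4−9)(4−6) = (−6)·2·(−5)·(−2) = −120 ≡ 1, so v_5 = 1^{−1} = 1 (mod 11).
  v = [9, 7, 9, 7, 1].
Step 2: syndromes of r = [1, 8, 6, 6, 9] (all sums mod 11).
  S_0 = Σ v_i r_i = 9·1 + 7·8 + 9·6 + 7·6 + 1·9 = 170 ≡ 5.
  S_1 = Σ v_i α_i r_i = 9·10·1 + 7·2·8 + 9·9·6 + 7·6·6 + 1·4·9 = 976 ≡ 8.
  α_i^2 mod 11 = [1, 4, 4, 3, 5].
  S_2 = Σ v_i α_i^2 r_i = 9·1·1 + 7·4·8 + 9·4·6 + 7·3·6 + 1·5·9 = 620 ≡ 4.
  S = (5, 8, 4) ≠ 0, so r is not a codeword (an error is present).
Step 3: locate the error. For a single error e at position i, S_ℓ = v_i·e·α_i^ℓ, so α_err = S_1/S_0.
  S_0^{−1} = 5^{−1} = 9 (mod 11), so α_err = 8·9 = 72 ≡ 6 = α_4. Error position i = 4.
  Consistency check: S_2/S_1 = 4·7 = 28 ≡ 6 = α_err ✓ (single-error assumption holds).
Step 4: error magnitude e = S_0/v_4 = S_0·∏_{j≠4}(α_4 − α_j) = 5·8 = 40 ≡ 7 (mod 11).
Step 5: correct position 4: c_4 = r_4 − e = 6 − 7 ≡ 10 (mod 11). Hence c = [1, 8, 6, 10, 9].
  Check: interpolating c through the α_i gives m(x) = 7 + 6·x (degree < 2) with m(α_i) = c_i for every i, so c is indeed a codeword.


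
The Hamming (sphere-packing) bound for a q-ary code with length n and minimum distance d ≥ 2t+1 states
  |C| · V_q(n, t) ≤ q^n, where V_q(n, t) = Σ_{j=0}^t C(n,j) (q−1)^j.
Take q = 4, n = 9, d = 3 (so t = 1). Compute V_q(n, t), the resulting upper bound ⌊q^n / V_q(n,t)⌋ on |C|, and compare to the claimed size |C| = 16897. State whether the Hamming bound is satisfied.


V_q(n, t) = 28, q^n = 262144, Hamming bound = 9362, |C| = 16897 > bound (violated).

Step 1: Compute V_q(n, t) = Σ_{j=0}^1 C(n, j) (q−1)^j.
  j = 0: C(9,0)·(3)^0 = 1·1 = 1.
  j = 1: C(9,1)·(3)^1 = 9·3 = 27.
  V_q(n, t) = 1 + 27 = 28.
Step 2: q^n = 4^9 = 262144.
Step 3: Hamming bound ⌊q^n / V_q(n,t)⌋ = ⌊262144/28⌋ = 9362.
Step 4: Compare |C| = 16897 to 9362: violated.
The claimed |C| lies above the Hamming bound, so no 4-ary code of length 9 with d ≥ 3 can have 16897 codewords.


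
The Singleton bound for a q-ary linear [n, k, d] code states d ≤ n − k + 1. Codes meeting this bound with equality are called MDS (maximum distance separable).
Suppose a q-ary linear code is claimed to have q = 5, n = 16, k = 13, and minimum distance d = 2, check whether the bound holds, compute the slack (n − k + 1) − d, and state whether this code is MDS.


Singleton RHS = n − k + 1 = 4, slack = 2, bound satisfied, not MDS.

Singleton bound: d ≤ n − k + 1.
Here n = 16, k = 13, so n − k + 1 = 4.
Given d = 2, check d ≤ 4: YES.
Slack = (n − k + 1) − d = 2.
The code is NOT MDS (slack = 2 > 0).
Description: the claimed parameters are [16, 13, 2]_5; such a code would be non-MDS.


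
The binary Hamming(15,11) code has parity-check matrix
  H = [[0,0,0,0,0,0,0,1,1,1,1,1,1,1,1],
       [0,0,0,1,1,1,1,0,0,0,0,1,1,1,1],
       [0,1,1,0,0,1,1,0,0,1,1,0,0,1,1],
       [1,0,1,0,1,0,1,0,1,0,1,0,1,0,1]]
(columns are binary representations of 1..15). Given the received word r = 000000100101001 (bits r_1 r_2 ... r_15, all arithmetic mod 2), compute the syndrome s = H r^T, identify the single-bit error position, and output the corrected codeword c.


s = (1, 1, 1, 0)^T, error position = 14, corrected codeword c = 000000100101011

Compute s = H r^T mod 2 one row at a time:
  s_1 = 0 + 0 + 1 + 0 + 1 + 0 + 0 + 1 = 3 ≡ 1 (mod 2).
  s_2 = 0 + 0 + 0 + 1 + 1 + 0 + 0 + 1 = 3 ≡ 1 (mod 2).
  s_3 = 0 + 0 + 0 + 1 + 1 + 0 + 0 + 1 = 3 ≡ 1 (mod 2).
  s_4 = 0 + 0 + 0 + 1 + 0 + 0 + 0 + 1 = 2 ≡ 0 (mod 2).
s = (1, 1, 1, 0)^T — this equals column 14 of H (binary 1110), so error is at position 14.
Correct: flip bit 14 of r = 000000100101001 to get c = 000000100101011.


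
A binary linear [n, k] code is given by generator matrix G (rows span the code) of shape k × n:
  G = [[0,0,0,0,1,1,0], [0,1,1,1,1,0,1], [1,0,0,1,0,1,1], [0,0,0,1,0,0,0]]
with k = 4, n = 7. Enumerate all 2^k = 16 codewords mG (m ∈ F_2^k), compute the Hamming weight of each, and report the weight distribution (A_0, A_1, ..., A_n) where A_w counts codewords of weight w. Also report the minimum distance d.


Weight distribution: A_0 = 1, A_1 = 1, A_2 = 1, A_3 = 4, A_4 = 5, A_5 = 3, A_6 = 1. Minimum distance d = 1.

Enumerate all 2^4 = 16 messages m ∈ F_2^4.
For each, compute codeword c = mG in F_2^7, then tally its weight.
  m = 0000 → c = 0000000, weight = 0.
  m = 1000 → c = 0000110, weight = 2.
  m = 0100 → c = 0111101, weight = 5.
  m = 1100 → c = 0111011, weight = 5.
  m = 0010 → c = 1001011, weight = 4.
  m = 1010 → c = 1001101, weight = 4.
  m = 0110 → c = 1110110, weight = 5.
  m = 1110 → c = 1110000, weight = 3.
  m = 0001 → c = 0001000, weight = 1.
  m = 1001 → c = 0001110, weight = 3.
  m = 0101 → c = 0110101, weight = 4.
  m = 1101 → c = 0110011, weight = 4.
  m = 0011 → c = 1000011, weight = 3.
  m = 1011 → c = 1000101, weight = 3.
  m = 0111 → c = 1111110, weight = 6.
  m = 1111 → c = 1111000, weight = 4.
Tally weights:
  weight 0: 1 codewords.
  weight 1: 1 codewords.
  weight 2: 1 codewords.
  weight 3: 4 codewords.
  weight 4: 5 codewords.
  weight 5: 3 codewords.
  weight 6: 1 codewords.
Minimum distance d = smallest w > 0 with A_w > 0 = 1.
Sanity: Σ A_w = 16 = 2^4 = 16 ✓.
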